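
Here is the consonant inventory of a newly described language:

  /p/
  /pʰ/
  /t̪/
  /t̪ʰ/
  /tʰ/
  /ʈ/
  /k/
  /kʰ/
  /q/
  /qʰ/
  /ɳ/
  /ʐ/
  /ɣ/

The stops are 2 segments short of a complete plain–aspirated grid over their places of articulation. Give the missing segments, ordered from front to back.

place of articulation  plain     aspirated
bilabial          p         pʰ      
dental            t̪        t̪ʰ     
alveolar          —         tʰ      
retroflex         ʈ         —       
velar             k         kʰ      
uvular            q         qʰ      
Gaps, from front to back: alveolar lacks plain (/t/); retroflex lacks aspirated (/ʈʰ/).

/t/, /ʈʰ/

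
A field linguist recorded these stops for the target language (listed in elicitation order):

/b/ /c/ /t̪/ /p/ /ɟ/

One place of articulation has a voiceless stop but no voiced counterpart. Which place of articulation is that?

Voiceless: /p/ (bilabial), /t̪/ (dental), /c/ (palatal).
Voiced: /b/ (bilabial), /ɟ/ (palatal).
Every place of articulation has a voiced member except dental, where /d̪/ would be expected.

dental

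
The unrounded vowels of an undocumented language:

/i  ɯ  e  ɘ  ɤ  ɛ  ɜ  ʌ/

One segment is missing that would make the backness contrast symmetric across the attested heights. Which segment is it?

Front: /i/ (high), /e/ (high-mid), /ɛ/ (low-mid).
Central: /ɘ/ (high-mid), /ɜ/ (low-mid).
Back: /ɯ/ (high), /ɤ/ (high-mid), /ʌ/ (low-mid).
The high row has no central member, so the gap is the high central unrounded vowel /ɨ/.

/ɨ/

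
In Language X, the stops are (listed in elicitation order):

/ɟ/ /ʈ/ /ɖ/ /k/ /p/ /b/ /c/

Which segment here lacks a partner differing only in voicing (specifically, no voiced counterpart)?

/k/

Bilabial: /p/ ~ /b/
Retroflex: /ʈ/ ~ /ɖ/
Palatal: /c/ ~ /ɟ/
Velar: only /k/ (voiceless); no voiced partner.
So /k/ is the unpaired segment.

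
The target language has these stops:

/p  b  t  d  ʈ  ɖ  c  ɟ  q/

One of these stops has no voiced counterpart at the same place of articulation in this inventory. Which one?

Bilabial: /p/ ~ /b/
Alveolar: /t/ ~ /d/
Retroflex: /ʈ/ ~ /ɖ/
Palatal: /c/ ~ /ɟ/
Uvular: only /q/ (voiceless); no voiced partner.
So /q/ is the unpaired segment.

/q/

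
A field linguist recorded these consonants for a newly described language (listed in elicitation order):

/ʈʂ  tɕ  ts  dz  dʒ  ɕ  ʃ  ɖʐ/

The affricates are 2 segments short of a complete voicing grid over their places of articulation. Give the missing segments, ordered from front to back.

/tʃ/, /dʑ/

Voiceless: /ts/ (alveolar), /ʈʂ/ (retroflex), /tɕ/ (alveolo-palatal).
Voiced: /dz/ (alveolar), /dʒ/ (postalveolar), /ɖʐ/ (retroflex).
Gaps, from front to back: postalveolar lacks voiceless (/tʃ/); alveolo-palatal lacks voiced (/dʑ/).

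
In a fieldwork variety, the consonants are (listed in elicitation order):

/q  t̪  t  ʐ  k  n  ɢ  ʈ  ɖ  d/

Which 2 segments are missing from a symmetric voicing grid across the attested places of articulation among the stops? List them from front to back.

place of articulation  voiceless  voiced  
dental            t̪        —       
alveolar          t         d       
retroflex         ʈ         ɖ       
velar             k         —       
uvular            q         ɢ       
Gaps, from front to back: dental lacks voiced (/d̪/); velar lacks voiced (/ɡ/).

/d̪/, /ɡ/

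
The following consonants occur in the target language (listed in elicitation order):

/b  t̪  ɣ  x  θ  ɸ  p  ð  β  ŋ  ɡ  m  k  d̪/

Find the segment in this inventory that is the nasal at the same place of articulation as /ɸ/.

/ɸ/ is a voiceless bilabial fricative.
The nasal at the same place is a bilabial nasal — in this inventory, /m/.

/m/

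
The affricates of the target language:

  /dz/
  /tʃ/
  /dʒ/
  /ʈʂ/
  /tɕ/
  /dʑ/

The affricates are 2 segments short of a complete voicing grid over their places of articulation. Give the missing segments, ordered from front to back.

alveolar: voiceless —, voiced /dz/.
postalveolar: voiceless /tʃ/, voiced /dʒ/.
retroflex: voiceless /ʈʂ/, voiced —.
alveolo-palatal: voiceless /tɕ/, voiced /dʑ/.
Gaps, from front to back: alveolar lacks voiceless (/ts/); retroflex lacks voiced (/ɖʐ/).

/ts/, /ɖʐ/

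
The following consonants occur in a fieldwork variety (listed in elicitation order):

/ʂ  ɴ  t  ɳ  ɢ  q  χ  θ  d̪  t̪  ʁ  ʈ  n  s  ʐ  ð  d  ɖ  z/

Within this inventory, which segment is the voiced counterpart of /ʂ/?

/ʂ/ is a voiceless retroflex fricative.
The voiced counterpart is a voiced retroflex fricative — in this inventory, /ʐ/.

/ʐ/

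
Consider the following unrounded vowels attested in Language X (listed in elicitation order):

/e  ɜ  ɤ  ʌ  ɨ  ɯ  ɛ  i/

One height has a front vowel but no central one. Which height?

high-mid

height            front     central   back    
high              i         ɨ         ɯ       
high-mid          e         —         ɤ       
low-mid           ɛ         ɜ         ʌ       
Every height has a central member except high-mid, where /ɘ/ would be expected.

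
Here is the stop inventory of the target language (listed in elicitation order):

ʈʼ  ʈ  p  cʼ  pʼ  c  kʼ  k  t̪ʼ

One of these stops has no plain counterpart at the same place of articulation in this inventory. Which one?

Bilabial: /p/ ~ /pʼ/
Retroflex: /ʈ/ ~ /ʈʼ/
Palatal: /c/ ~ /cʼ/
Velar: /k/ ~ /kʼ/
Dental: only /t̪ʼ/ (ejective); no plain partner.
So /t̪ʼ/ is the unpaired segment.

/t̪ʼ/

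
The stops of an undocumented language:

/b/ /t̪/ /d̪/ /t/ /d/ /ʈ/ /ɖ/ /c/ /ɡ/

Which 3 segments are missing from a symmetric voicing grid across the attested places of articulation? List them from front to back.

Voiceless: /t̪/ (dental), /t/ (alveolar), /ʈ/ (retroflex), /c/ (palatal).
Voiced: /b/ (bilabial), /d̪/ (dental), /d/ (alveolar), /ɖ/ (retroflex), /ɡ/ (velar).
Gaps, from front to back: bilabial lacks voiceless (/p/); palatal lacks voiced (/ɟ/); velar lacks voiceless (/k/).

/p/, /ɟ/, /k/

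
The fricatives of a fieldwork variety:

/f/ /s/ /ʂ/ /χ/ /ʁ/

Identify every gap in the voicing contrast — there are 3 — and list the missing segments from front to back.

labiodental: voiceless /f/, voiced —.
alveolar: voiceless /s/, voiced —.
retroflex: voiceless /ʂ/, voiced —.
uvular: voiceless /χ/, voiced /ʁ/.
Gaps, from front to back: labiodental lacks voiced (/v/); alveolar lacks voiced (/z/); retroflex lacks voiced (/ʐ/).

/v/, /z/, /ʐ/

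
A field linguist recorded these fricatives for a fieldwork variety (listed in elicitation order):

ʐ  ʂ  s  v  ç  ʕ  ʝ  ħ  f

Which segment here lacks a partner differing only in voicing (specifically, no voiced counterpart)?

/s/

Labiodental: /f/ ~ /v/
Retroflex: /ʂ/ ~ /ʐ/
Palatal: /ç/ ~ /ʝ/
Pharyngeal: /ħ/ ~ /ʕ/
Alveolar: only /s/ (voiceless); no voiced partner.
So /s/ is the unpaired segment.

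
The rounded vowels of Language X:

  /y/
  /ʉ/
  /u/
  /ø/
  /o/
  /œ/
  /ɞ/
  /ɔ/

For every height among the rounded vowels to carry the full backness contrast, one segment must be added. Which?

height            front     central   back    
high              y         ʉ         u       
high-mid          ø         —         o       
low-mid           œ         ɞ         ɔ       
The high-mid row has no central member, so the gap is the high-mid central rounded vowel /ɵ/.

/ɵ/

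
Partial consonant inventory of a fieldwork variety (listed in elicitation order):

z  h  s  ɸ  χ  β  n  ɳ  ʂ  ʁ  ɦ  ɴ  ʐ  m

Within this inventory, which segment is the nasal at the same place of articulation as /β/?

/β/ is a voiced bilabial fricative.
The nasal at the same place is a bilabial nasal — in this inventory, /m/.

/m/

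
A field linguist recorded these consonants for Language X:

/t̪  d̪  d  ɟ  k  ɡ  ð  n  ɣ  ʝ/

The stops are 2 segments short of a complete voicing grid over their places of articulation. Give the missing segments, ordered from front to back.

/t/, /c/

place of articulation  voiceless  voiced  
dental            t̪        d̪      
alveolar          —         d       
palatal           —         ɟ       
velar             k         ɡ       
Gaps, from front to back: alveolar lacks voiceless (/t/); palatal lacks voiceless (/c/).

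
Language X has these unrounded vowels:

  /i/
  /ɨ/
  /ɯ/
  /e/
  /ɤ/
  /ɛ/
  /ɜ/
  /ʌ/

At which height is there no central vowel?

high: front /i/, central /ɨ/, back /ɯ/.
high-mid: front /e/, central —, back /ɤ/.
low-mid: front /ɛ/, central /ɜ/, back /ʌ/.
Every height has a central member except high-mid, where /ɘ/ would be expected.

high-mid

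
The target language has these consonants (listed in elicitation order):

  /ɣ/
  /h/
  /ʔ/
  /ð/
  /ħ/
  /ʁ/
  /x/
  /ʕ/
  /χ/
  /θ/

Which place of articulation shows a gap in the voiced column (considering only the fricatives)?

glottal

place of articulation  voiceless  voiced  
dental            θ         ð       
velar             x         ɣ       
uvular            χ         ʁ       
pharyngeal        ħ         ʕ       
glottal           h         —       
Every place of articulation has a voiced member except glottal, where /ɦ/ would be expected.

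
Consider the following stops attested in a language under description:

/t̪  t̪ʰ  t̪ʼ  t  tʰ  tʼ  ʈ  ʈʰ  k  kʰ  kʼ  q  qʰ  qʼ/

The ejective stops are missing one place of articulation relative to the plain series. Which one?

retroflex

place of articulation  plain     aspirated  ejective
dental            t̪        t̪ʰ       t̪ʼ     
alveolar          t         tʰ        tʼ      
retroflex         ʈ         ʈʰ        —       
velar             k         kʰ        kʼ      
uvular            q         qʰ        qʼ      
Every place of articulation has an ejective member except retroflex, where /ʈʼ/ would be expected.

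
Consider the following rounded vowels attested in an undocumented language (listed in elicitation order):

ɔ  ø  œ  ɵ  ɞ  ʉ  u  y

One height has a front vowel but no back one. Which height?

height            front     central   back    
high              y         ʉ         u       
high-mid          ø         ɵ         —       
low-mid           œ         ɞ         ɔ       
Every height has a back member except high-mid, where /o/ would be expected.

high-mid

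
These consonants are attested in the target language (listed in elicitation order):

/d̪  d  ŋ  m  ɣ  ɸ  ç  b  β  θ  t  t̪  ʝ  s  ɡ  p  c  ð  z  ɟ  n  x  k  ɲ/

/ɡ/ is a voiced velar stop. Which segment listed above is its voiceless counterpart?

The voiceless counterpart is a voiceless velar stop — in this inventory, /k/.

/k/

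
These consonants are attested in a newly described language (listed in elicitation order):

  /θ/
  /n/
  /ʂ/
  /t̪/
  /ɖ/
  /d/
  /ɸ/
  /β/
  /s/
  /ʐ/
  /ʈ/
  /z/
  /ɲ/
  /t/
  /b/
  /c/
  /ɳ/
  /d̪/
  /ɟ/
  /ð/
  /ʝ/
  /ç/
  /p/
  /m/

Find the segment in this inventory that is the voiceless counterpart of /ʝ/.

/ʝ/ is a voiced palatal fricative.
The voiceless counterpart is a voiceless palatal fricative — in this inventory, /ç/.

/ç/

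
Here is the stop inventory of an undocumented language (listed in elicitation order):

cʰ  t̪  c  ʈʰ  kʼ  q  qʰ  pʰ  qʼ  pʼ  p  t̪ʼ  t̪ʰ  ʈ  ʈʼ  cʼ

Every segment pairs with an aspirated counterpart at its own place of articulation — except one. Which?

Bilabial: /p/ ~ /pʰ/ ~ /pʼ/
Dental: /t̪/ ~ /t̪ʰ/ ~ /t̪ʼ/
Retroflex: /ʈ/ ~ /ʈʰ/ ~ /ʈʼ/
Palatal: /c/ ~ /cʰ/ ~ /cʼ/
Uvular: /q/ ~ /qʰ/ ~ /qʼ/
Velar: only /kʼ/ (ejective); no aspirated partner.
So /kʼ/ is the unpaired segment.

/kʼ/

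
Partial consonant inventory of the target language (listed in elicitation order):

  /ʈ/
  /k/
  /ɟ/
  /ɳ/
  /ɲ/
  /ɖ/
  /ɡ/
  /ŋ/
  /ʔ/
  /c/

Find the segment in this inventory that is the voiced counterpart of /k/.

/ɡ/

/k/ is a voiceless velar stop.
The voiced counterpart is a voiced velar stop — in this inventory, /ɡ/.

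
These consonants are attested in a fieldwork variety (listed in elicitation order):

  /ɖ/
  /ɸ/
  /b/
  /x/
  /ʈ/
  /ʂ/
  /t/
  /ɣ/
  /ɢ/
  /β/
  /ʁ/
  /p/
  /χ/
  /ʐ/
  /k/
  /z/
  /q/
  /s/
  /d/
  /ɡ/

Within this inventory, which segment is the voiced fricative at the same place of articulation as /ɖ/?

/ɖ/ is a voiced retroflex stop.
The voiced fricative at the same place is a voiced retroflex fricative — in this inventory, /ʐ/.

/ʐ/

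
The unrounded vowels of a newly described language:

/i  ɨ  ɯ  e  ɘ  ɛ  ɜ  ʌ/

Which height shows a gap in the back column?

height            front     central   back    
high              i         ɨ         ɯ       
high-mid          e         ɘ         —       
low-mid           ɛ         ɜ         ʌ       
Every height has a back member except high-mid, where /ɤ/ would be expected.

high-mid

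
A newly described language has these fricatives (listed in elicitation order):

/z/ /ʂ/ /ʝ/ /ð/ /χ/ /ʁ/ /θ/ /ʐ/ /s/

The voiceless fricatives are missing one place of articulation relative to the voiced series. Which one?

dental: voiceless /θ/, voiced /ð/.
alveolar: voiceless /s/, voiced /z/.
retroflex: voiceless /ʂ/, voiced /ʐ/.
palatal: voiceless —, voiced /ʝ/.
uvular: voiceless /χ/, voiced /ʁ/.
Every place of articulation has a voiceless member except palatal, where /ç/ would be expected.

palatal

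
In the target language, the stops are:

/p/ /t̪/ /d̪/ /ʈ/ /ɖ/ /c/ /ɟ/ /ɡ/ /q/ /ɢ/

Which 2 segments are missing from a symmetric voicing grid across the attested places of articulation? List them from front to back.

bilabial: voiceless /p/, voiced —.
dental: voiceless /t̪/, voiced /d̪/.
retroflex: voiceless /ʈ/, voiced /ɖ/.
palatal: voiceless /c/, voiced /ɟ/.
velar: voiceless —, voiced /ɡ/.
uvular: voiceless /q/, voiced /ɢ/.
Gaps, from front to back: bilabial lacks voiced (/b/); velar lacks voiceless (/k/).

/b/, /k/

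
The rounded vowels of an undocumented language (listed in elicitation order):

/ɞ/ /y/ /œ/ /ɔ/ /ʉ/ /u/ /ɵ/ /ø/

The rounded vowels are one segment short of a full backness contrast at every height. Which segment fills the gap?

/o/

height            front     central   back    
high              y         ʉ         u       
high-mid          ø         ɵ         —       
low-mid           œ         ɞ         ɔ       
The high-mid row has no back member, so the gap is the high-mid back rounded vowel /o/.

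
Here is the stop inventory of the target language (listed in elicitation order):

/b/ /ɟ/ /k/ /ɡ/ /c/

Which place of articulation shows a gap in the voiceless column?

place of articulation  voiceless  voiced  
bilabial          —         b       
palatal           c         ɟ       
velar             k         ɡ       
Every place of articulation has a voiceless member except bilabial, where /p/ would be expected.

bilabial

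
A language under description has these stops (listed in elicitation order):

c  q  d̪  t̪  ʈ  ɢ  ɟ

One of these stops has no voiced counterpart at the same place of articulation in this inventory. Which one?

Dental: /t̪/ ~ /d̪/
Palatal: /c/ ~ /ɟ/
Uvular: /q/ ~ /ɢ/
Retroflex: only /ʈ/ (voiceless); no voiced partner.
So /ʈ/ is the unpaired segment.

/ʈ/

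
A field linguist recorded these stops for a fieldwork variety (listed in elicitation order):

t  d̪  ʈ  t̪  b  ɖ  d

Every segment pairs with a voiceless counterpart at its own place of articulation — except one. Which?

/b/

Dental: /t̪/ ~ /d̪/
Alveolar: /t/ ~ /d/
Retroflex: /ʈ/ ~ /ɖ/
Bilabial: only /b/ (voiced); no voiceless partner.
So /b/ is the unpaired segment.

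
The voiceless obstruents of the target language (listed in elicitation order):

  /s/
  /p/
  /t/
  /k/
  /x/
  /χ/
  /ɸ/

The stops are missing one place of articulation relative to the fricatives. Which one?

uvular

place of articulation  stop      fricative
bilabial          p         ɸ       
alveolar          t         s       
velar             k         x       
uvular            —         χ       
Every place of articulation has a stop member except uvular, where /q/ would be expected.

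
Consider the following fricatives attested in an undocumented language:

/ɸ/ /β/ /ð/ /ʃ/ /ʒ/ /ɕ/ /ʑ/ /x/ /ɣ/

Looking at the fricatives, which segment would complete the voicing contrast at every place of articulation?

/θ/

bilabial: voiceless /ɸ/, voiced /β/.
dental: voiceless —, voiced /ð/.
postalveolar: voiceless /ʃ/, voiced /ʒ/.
alveolo-palatal: voiceless /ɕ/, voiced /ʑ/.
velar: voiceless /x/, voiced /ɣ/.
The dental row has no voiceless member, so the gap is the voiceless dental fricative /θ/.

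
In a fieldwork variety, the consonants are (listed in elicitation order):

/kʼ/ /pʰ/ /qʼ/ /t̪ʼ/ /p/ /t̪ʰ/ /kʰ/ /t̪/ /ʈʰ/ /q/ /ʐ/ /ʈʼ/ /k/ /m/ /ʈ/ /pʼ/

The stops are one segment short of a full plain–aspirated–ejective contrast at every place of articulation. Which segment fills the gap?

Plain: /p/ (bilabial), /t̪/ (dental), /ʈ/ (retroflex), /k/ (velar), /q/ (uvular).
Aspirated: /pʰ/ (bilabial), /t̪ʰ/ (dental), /ʈʰ/ (retroflex), /kʰ/ (velar).
Ejective: /pʼ/ (bilabial), /t̪ʼ/ (dental), /ʈʼ/ (retroflex), /kʼ/ (velar), /qʼ/ (uvular).
The uvular row has no aspirated member, so the gap is the aspirated uvular stop /qʰ/.

/qʰ/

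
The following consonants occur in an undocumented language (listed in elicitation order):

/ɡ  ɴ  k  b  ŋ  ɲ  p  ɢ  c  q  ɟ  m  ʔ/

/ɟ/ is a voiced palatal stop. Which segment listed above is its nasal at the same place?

/ɲ/

The nasal at the same place is a palatal nasal — in this inventory, /ɲ/.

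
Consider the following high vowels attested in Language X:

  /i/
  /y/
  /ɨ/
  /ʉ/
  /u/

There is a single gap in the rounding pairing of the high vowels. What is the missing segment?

/ɯ/

front: unrounded /i/, rounded /y/.
central: unrounded /ɨ/, rounded /ʉ/.
back: unrounded —, rounded /u/.
The back row has no unrounded member, so the gap is the back unrounded vowel /ɯ/.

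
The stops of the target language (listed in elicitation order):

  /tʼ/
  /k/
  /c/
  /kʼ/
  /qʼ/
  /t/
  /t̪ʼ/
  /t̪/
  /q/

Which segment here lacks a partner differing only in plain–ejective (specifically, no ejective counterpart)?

Dental: /t̪/ ~ /t̪ʼ/
Alveolar: /t/ ~ /tʼ/
Velar: /k/ ~ /kʼ/
Uvular: /q/ ~ /qʼ/
Palatal: only /c/ (plain); no ejective partner.
So /c/ is the unpaired segment.

/c/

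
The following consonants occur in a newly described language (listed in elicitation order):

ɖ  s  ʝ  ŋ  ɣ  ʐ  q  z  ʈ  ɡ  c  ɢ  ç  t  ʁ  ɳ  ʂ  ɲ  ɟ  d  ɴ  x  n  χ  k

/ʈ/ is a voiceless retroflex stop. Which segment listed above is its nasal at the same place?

/ɳ/

The nasal at the same place is a retroflex nasal — in this inventory, /ɳ/.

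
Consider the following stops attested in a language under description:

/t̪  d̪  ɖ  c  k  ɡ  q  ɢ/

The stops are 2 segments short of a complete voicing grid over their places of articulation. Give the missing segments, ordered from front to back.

Voiceless: /t̪/ (dental), /c/ (palatal), /k/ (velar), /q/ (uvular).
Voiced: /d̪/ (dental), /ɖ/ (retroflex), /ɡ/ (velar), /ɢ/ (uvular).
Gaps, from front to back: retroflex lacks voiceless (/ʈ/); palatal lacks voiced (/ɟ/).

/ʈ/, /ɟ/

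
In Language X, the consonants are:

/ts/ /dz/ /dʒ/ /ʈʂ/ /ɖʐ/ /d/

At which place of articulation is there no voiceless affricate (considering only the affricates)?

place of articulation  voiceless  voiced  
alveolar          ts        dz      
postalveolar      —         dʒ      
retroflex         ʈʂ        ɖʐ      
Every place of articulation has a voiceless member except postalveolar, where /tʃ/ would be expected.

postalveolar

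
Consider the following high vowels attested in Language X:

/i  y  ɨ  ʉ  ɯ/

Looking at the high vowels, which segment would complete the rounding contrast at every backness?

/u/

Unrounded: /i/ (front), /ɨ/ (central), /ɯ/ (back).
Rounded: /y/ (front), /ʉ/ (central).
The back row has no rounded member, so the gap is the back rounded vowel /u/.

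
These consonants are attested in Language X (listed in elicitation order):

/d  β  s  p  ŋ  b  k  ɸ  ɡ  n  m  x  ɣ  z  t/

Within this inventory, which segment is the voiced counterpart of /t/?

/t/ is a voiceless alveolar stop.
The voiced counterpart is a voiced alveolar stop — in this inventory, /d/.

/d/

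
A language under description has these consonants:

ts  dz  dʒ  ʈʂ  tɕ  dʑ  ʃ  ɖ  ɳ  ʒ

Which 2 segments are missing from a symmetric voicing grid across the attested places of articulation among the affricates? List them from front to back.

/tʃ/, /ɖʐ/

place of articulation  voiceless  voiced  
alveolar          ts        dz      
postalveolar      —         dʒ      
retroflex         ʈʂ        —       
alveolo-palatal   tɕ        dʑ      
Gaps, from front to back: postalveolar lacks voiceless (/tʃ/); retroflex lacks voiced (/ɖʐ/).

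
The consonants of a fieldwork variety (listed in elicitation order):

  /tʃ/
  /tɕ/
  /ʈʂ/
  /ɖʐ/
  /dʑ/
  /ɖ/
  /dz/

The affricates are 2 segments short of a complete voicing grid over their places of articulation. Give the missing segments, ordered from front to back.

Voiceless: /tʃ/ (postalveolar), /ʈʂ/ (retroflex), /tɕ/ (alveolo-palatal).
Voiced: /dz/ (alveolar), /ɖʐ/ (retroflex), /dʑ/ (alveolo-palatal).
Gaps, from front to back: alveolar lacks voiceless (/ts/); postalveolar lacks voiced (/dʒ/).

/ts/, /dʒ/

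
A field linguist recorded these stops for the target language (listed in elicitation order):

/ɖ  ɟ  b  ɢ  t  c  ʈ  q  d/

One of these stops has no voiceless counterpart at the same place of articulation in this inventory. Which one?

/b/

Alveolar: /t/ ~ /d/
Retroflex: /ʈ/ ~ /ɖ/
Palatal: /c/ ~ /ɟ/
Uvular: /q/ ~ /ɢ/
Bilabial: only /b/ (voiced); no voiceless partner.
So /b/ is the unpaired segment.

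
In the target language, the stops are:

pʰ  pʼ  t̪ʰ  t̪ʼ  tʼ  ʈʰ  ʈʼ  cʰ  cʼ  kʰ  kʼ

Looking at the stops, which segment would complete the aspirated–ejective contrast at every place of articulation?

place of articulation  aspirated  ejective
bilabial          pʰ        pʼ      
dental            t̪ʰ       t̪ʼ     
alveolar          —         tʼ      
retroflex         ʈʰ        ʈʼ      
palatal           cʰ        cʼ      
velar             kʰ        kʼ      
The alveolar row has no aspirated member, so the gap is the aspirated alveolar stop /tʰ/.

/tʰ/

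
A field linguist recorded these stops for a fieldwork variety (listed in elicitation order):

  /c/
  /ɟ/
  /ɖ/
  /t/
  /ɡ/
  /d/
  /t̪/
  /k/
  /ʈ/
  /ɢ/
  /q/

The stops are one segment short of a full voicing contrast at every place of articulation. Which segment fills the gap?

/d̪/

Voiceless: /t̪/ (dental), /t/ (alveolar), /ʈ/ (retroflex), /c/ (palatal), /k/ (velar), /q/ (uvular).
Voiced: /d/ (alveolar), /ɖ/ (retroflex), /ɟ/ (palatal), /ɡ/ (velar), /ɢ/ (uvular).
The dental row has no voiced member, so the gap is the voiced dental stop /d̪/.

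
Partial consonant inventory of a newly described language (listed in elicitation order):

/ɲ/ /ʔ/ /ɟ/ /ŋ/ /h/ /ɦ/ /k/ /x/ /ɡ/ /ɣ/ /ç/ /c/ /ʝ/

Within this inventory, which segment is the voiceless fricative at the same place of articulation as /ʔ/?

/h/

/ʔ/ is a voiceless glottal stop.
The voiceless fricative at the same place is a voiceless glottal fricative — in this inventory, /h/.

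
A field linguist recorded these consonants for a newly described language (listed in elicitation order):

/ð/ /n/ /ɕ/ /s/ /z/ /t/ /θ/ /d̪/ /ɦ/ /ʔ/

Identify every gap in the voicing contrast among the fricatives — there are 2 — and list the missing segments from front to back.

/ʑ/, /h/

Voiceless: /θ/ (dental), /s/ (alveolar), /ɕ/ (alveolo-palatal).
Voiced: /ð/ (dental), /z/ (alveolar), /ɦ/ (glottal).
Gaps, from front to back: alveolo-palatal lacks voiced (/ʑ/); glottal lacks voiceless (/h/).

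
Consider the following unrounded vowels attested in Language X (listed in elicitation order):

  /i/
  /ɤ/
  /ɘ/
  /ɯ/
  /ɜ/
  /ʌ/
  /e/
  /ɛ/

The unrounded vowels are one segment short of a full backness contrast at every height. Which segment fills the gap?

/ɨ/

height            front     central   back    
high              i         —         ɯ       
high-mid          e         ɘ         ɤ       
low-mid           ɛ         ɜ         ʌ       
The high row has no central member, so the gap is the high central unrounded vowel /ɨ/.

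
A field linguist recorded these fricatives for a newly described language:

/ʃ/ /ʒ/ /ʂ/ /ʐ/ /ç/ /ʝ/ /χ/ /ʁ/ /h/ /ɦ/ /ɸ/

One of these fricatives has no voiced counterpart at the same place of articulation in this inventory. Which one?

/ɸ/

Postalveolar: /ʃ/ ~ /ʒ/
Retroflex: /ʂ/ ~ /ʐ/
Palatal: /ç/ ~ /ʝ/
Uvular: /χ/ ~ /ʁ/
Glottal: /h/ ~ /ɦ/
Bilabial: only /ɸ/ (voiceless); no voiced partner.
So /ɸ/ is the unpaired segment.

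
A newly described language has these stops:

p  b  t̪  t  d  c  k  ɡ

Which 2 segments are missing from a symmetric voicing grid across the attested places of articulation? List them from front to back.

/d̪/, /ɟ/

place of articulation  voiceless  voiced  
bilabial          p         b       
dental            t̪        —       
alveolar          t         d       
palatal           c         —       
velar             k         ɡ       
Gaps, from front to back: dental lacks voiced (/d̪/); palatal lacks voiced (/ɟ/).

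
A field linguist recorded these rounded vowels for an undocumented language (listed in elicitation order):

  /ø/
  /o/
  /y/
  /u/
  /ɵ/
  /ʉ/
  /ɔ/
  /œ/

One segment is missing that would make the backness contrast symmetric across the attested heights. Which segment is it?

high: front /y/, central /ʉ/, back /u/.
high-mid: front /ø/, central /ɵ/, back /o/.
low-mid: front /œ/, central —, back /ɔ/.
The low-mid row has no central member, so the gap is the low-mid central rounded vowel /ɞ/.

/ɞ/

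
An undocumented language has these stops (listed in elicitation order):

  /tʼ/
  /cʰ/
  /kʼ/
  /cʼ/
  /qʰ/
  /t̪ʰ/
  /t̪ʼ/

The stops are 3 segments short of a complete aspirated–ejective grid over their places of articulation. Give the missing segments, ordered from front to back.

/tʰ/, /kʰ/, /qʼ/

dental: aspirated /t̪ʰ/, ejective /t̪ʼ/.
alveolar: aspirated —, ejective /tʼ/.
palatal: aspirated /cʰ/, ejective /cʼ/.
velar: aspirated —, ejective /kʼ/.
uvular: aspirated /qʰ/, ejective —.
Gaps, from front to back: alveolar lacks aspirated (/tʰ/); velar lacks aspirated (/kʰ/); uvular lacks ejective (/qʼ/).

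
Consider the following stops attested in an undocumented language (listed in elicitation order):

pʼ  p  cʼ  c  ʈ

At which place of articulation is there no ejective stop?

bilabial: plain /p/, ejective /pʼ/.
retroflex: plain /ʈ/, ejective —.
palatal: plain /c/, ejective /cʼ/.
Every place of articulation has an ejective member except retroflex, where /ʈʼ/ would be expected.

retroflex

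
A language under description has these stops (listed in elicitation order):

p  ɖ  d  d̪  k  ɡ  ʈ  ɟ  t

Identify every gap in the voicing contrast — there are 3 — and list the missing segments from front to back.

Voiceless: /p/ (bilabial), /t/ (alveolar), /ʈ/ (retroflex), /k/ (velar).
Voiced: /d̪/ (dental), /d/ (alveolar), /ɖ/ (retroflex), /ɟ/ (palatal), /ɡ/ (velar).
Gaps, from front to back: bilabial lacks voiced (/b/); dental lacks voiceless (/t̪/); palatal lacks voiceless (/c/).

/b/, /t̪/, /c/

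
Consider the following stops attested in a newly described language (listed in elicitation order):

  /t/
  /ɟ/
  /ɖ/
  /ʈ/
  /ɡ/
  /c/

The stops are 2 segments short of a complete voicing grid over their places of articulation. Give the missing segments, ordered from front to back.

place of articulation  voiceless  voiced  
alveolar          t         —       
retroflex         ʈ         ɖ       
palatal           c         ɟ       
velar             —         ɡ       
Gaps, from front to back: alveolar lacks voiced (/d/); velar lacks voiceless (/k/).

/d/, /k/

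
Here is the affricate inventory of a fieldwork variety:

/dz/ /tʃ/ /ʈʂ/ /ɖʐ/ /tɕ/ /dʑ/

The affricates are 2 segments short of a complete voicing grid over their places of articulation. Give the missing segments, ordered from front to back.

/ts/, /dʒ/

alveolar: voiceless —, voiced /dz/.
postalveolar: voiceless /tʃ/, voiced —.
retroflex: voiceless /ʈʂ/, voiced /ɖʐ/.
alveolo-palatal: voiceless /tɕ/, voiced /dʑ/.
Gaps, from front to back: alveolar lacks voiceless (/ts/); postalveolar lacks voiced (/dʒ/).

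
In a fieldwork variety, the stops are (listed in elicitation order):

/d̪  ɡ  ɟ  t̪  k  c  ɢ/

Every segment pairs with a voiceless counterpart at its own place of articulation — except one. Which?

/ɢ/

Dental: /t̪/ ~ /d̪/
Palatal: /c/ ~ /ɟ/
Velar: /k/ ~ /ɡ/
Uvular: only /ɢ/ (voiced); no voiceless partner.
So /ɢ/ is the unpaired segment.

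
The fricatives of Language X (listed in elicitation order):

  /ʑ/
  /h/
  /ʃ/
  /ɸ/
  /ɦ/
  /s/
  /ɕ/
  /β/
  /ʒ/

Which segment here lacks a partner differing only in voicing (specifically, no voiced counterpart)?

Bilabial: /ɸ/ ~ /β/
Postalveolar: /ʃ/ ~ /ʒ/
Alveolo-palatal: /ɕ/ ~ /ʑ/
Glottal: /h/ ~ /ɦ/
Alveolar: only /s/ (voiceless); no voiced partner.
So /s/ is the unpaired segment.

/s/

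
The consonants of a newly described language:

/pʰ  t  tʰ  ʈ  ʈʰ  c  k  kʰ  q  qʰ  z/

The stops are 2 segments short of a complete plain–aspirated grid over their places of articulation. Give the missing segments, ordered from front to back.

bilabial: plain —, aspirated /pʰ/.
alveolar: plain /t/, aspirated /tʰ/.
retroflex: plain /ʈ/, aspirated /ʈʰ/.
palatal: plain /c/, aspirated —.
velar: plain /k/, aspirated /kʰ/.
uvular: plain /q/, aspirated /qʰ/.
Gaps, from front to back: bilabial lacks plain (/p/); palatal lacks aspirated (/cʰ/).

/p/, /cʰ/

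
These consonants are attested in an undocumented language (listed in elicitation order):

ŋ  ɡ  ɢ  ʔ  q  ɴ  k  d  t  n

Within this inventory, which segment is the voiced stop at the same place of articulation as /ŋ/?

/ŋ/ is a velar nasal.
The voiced stop at the same place is a voiced velar stop — in this inventory, /ɡ/.

/ɡ/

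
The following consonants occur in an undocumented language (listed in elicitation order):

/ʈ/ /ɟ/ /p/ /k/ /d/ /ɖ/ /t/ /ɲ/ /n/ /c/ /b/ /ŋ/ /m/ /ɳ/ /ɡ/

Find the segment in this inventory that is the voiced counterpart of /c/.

/ɟ/

/c/ is a voiceless palatal stop.
The voiced counterpart is a voiced palatal stop — in this inventory, /ɟ/.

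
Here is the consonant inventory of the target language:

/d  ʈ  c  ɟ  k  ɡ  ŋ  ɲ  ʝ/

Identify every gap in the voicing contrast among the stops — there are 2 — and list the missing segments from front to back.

/t/, /ɖ/

Voiceless: /ʈ/ (retroflex), /c/ (palatal), /k/ (velar).
Voiced: /d/ (alveolar), /ɟ/ (palatal), /ɡ/ (velar).
Gaps, from front to back: alveolar lacks voiceless (/t/); retroflex lacks voiced (/ɖ/).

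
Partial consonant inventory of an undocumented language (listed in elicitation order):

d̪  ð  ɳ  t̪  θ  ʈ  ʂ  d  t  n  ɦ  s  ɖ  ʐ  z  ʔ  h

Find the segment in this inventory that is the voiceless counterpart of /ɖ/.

/ɖ/ is a voiced retroflex stop.
The voiceless counterpart is a voiceless retroflex stop — in this inventory, /ʈ/.

/ʈ/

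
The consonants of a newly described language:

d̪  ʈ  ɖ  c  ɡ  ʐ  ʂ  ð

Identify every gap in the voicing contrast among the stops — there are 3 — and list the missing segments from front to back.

/t̪/, /ɟ/, /k/

place of articulation  voiceless  voiced  
dental            —         d̪      
retroflex         ʈ         ɖ       
palatal           c         —       
velar             —         ɡ       
Gaps, from front to back: dental lacks voiceless (/t̪/); palatal lacks voiced (/ɟ/); velar lacks voiceless (/k/).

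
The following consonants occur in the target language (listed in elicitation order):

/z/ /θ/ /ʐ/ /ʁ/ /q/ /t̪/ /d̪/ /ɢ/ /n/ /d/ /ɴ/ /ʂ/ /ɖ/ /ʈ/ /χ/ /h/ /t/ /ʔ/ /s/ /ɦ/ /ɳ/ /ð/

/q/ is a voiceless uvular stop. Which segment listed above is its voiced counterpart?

/ɢ/

The voiced counterpart is a voiced uvular stop — in this inventory, /ɢ/.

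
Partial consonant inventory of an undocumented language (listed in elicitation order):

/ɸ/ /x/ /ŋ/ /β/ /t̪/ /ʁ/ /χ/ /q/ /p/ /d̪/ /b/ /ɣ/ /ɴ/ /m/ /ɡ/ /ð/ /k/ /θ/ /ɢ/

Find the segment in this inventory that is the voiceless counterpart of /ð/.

/θ/

/ð/ is a voiced dental fricative.
The voiceless counterpart is a voiceless dental fricative — in this inventory, /θ/.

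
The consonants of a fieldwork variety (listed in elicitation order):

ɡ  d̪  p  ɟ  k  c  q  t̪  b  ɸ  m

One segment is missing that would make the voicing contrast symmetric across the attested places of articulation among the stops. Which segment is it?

/ɢ/

bilabial: voiceless /p/, voiced /b/.
dental: voiceless /t̪/, voiced /d̪/.
palatal: voiceless /c/, voiced /ɟ/.
velar: voiceless /k/, voiced /ɡ/.
uvular: voiceless /q/, voiced —.
The uvular row has no voiced member, so the gap is the voiced uvular stop /ɢ/.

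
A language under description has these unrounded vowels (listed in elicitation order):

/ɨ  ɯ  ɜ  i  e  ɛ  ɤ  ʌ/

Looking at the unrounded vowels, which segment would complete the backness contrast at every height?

high: front /i/, central /ɨ/, back /ɯ/.
high-mid: front /e/, central —, back /ɤ/.
low-mid: front /ɛ/, central /ɜ/, back /ʌ/.
The high-mid row has no central member, so the gap is the high-mid central unrounded vowel /ɘ/.

/ɘ/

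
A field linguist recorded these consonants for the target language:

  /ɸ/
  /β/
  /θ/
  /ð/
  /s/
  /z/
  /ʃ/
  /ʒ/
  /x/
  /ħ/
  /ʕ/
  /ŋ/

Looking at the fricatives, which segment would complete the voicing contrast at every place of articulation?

/ɣ/

bilabial: voiceless /ɸ/, voiced /β/.
dental: voiceless /θ/, voiced /ð/.
alveolar: voiceless /s/, voiced /z/.
postalveolar: voiceless /ʃ/, voiced /ʒ/.
velar: voiceless /x/, voiced —.
pharyngeal: voiceless /ħ/, voiced /ʕ/.
The velar row has no voiced member, so the gap is the voiced velar fricative /ɣ/.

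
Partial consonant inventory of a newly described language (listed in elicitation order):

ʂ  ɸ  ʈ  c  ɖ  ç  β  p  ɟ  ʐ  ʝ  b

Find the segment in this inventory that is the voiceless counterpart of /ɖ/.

/ɖ/ is a voiced retroflex stop.
The voiceless counterpart is a voiceless retroflex stop — in this inventory, /ʈ/.

/ʈ/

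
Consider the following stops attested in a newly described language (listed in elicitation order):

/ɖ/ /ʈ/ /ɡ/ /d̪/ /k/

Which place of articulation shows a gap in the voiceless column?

dental: voiceless —, voiced /d̪/.
retroflex: voiceless /ʈ/, voiced /ɖ/.
velar: voiceless /k/, voiced /ɡ/.
Every place of articulation has a voiceless member except dental, where /t̪/ would be expected.

dental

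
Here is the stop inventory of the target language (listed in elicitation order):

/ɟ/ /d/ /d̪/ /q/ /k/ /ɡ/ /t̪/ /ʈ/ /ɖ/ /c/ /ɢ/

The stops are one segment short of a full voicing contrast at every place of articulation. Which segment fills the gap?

Voiceless: /t̪/ (dental), /ʈ/ (retroflex), /c/ (palatal), /k/ (velar), /q/ (uvular).
Voiced: /d̪/ (dental), /d/ (alveolar), /ɖ/ (retroflex), /ɟ/ (palatal), /ɡ/ (velar), /ɢ/ (uvular).
The alveolar row has no voiceless member, so the gap is the voiceless alveolar stop /t/.

/t/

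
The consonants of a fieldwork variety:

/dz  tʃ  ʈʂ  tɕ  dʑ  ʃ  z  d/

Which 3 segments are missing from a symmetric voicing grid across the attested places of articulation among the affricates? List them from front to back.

/ts/, /dʒ/, /ɖʐ/

place of articulation  voiceless  voiced  
alveolar          —         dz      
postalveolar      tʃ        —       
retroflex         ʈʂ        —       
alveolo-palatal   tɕ        dʑ      
Gaps, from front to back: alveolar lacks voiceless (/ts/); postalveolar lacks voiced (/dʒ/); retroflex lacks voiced (/ɖʐ/).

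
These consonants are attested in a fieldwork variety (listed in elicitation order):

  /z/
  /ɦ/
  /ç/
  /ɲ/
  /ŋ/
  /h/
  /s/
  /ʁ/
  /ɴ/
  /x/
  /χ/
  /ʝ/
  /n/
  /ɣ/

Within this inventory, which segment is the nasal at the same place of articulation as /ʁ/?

/ɴ/

/ʁ/ is a voiced uvular fricative.
The nasal at the same place is an uvular nasal — in this inventory, /ɴ/.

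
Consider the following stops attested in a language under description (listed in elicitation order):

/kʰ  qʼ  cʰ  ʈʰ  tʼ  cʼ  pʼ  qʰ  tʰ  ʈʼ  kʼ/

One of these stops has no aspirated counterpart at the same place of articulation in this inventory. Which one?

/pʼ/

Alveolar: /tʰ/ ~ /tʼ/
Retroflex: /ʈʰ/ ~ /ʈʼ/
Palatal: /cʰ/ ~ /cʼ/
Velar: /kʰ/ ~ /kʼ/
Uvular: /qʰ/ ~ /qʼ/
Bilabial: only /pʼ/ (ejective); no aspirated partner.
So /pʼ/ is the unpaired segment.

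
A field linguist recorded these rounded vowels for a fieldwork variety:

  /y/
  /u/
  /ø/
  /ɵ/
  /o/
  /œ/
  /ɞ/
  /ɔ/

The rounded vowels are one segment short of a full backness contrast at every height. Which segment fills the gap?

height            front     central   back    
high              y         —         u       
high-mid          ø         ɵ         o       
low-mid           œ         ɞ         ɔ       
The high row has no central member, so the gap is the high central rounded vowel /ʉ/.

/ʉ/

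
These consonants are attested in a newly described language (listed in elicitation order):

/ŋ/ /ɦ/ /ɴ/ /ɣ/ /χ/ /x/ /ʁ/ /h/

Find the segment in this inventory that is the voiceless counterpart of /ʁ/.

/ʁ/ is a voiced uvular fricative.
The voiceless counterpart is a voiceless uvular fricative — in this inventory, /χ/.

/χ/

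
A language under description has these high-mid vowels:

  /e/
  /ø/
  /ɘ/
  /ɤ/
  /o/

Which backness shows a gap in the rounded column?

Unrounded: /e/ (front), /ɘ/ (central), /ɤ/ (back).
Rounded: /ø/ (front), /o/ (back).
Every backness has a rounded member except central, where /ɵ/ would be expected.

central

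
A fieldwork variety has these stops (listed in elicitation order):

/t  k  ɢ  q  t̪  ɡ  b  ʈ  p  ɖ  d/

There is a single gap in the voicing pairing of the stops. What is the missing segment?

place of articulation  voiceless  voiced  
bilabial          p         b       
dental            t̪        —       
alveolar          t         d       
retroflex         ʈ         ɖ       
velar             k         ɡ       
uvular            q         ɢ       
The dental row has no voiced member, so the gap is the voiced dental stop /d̪/.

/d̪/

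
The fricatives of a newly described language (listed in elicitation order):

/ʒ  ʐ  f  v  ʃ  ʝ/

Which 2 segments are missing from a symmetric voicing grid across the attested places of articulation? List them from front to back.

/ʂ/, /ç/

labiodental: voiceless /f/, voiced /v/.
postalveolar: voiceless /ʃ/, voiced /ʒ/.
retroflex: voiceless —, voiced /ʐ/.
palatal: voiceless —, voiced /ʝ/.
Gaps, from front to back: retroflex lacks voiceless (/ʂ/); palatal lacks voiceless (/ç/).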